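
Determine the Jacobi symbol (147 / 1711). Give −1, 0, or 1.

-1

Reciprocity: 147 ≡ 3 and 1711 ≡ 3 (mod 4), so (147/1711) = −(1711/147).
Reduce top mod 147: now compute (94/147).
Pull out 2: since 147 ≡ 3 (mod 8), (2/147) = -1.
Reciprocity: 47 ≡ 3 and 147 ≡ 3 (mod 4), so (47/147) = −(147/47).
Reduce top mod 47: now compute (6/47).
Pull out 2: since 47 ≡ 7 (mod 8), (2/47) = +1.
Reciprocity: 3 ≡ 3 and 47 ≡ 3 (mod 4), so (3/47) = −(47/3).
Reduce top mod 3: now compute (2/3).
Pull out 2: since 3 ≡ 3 (mod 8), (2/3) = -1.
Reached (1/3) = 1. Collecting the sign flips along the way, the symbol is -1.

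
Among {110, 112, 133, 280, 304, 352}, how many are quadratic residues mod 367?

2

(110/367) = +1 → QR.
(112/367) = +1 → QR.
(133/367) = -1 → non-residue.
(280/367) = -1 → non-residue.
(304/367) = -1 → non-residue.
(352/367) = -1 → non-residue.
Total quadratic residues among the 6: 2.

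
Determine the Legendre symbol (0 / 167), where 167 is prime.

0

Top reduces to 0: gcd > 1, so the symbol is 0.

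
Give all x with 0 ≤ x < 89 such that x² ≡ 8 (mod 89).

39, 50

89 ≡ 1 (mod 4), so we find a root by search.
Trying successive values, 39² = 1521 ≡ 8 (mod 89). The other root is 89 − 39 = 50.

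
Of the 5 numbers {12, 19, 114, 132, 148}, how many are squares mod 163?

1

(12/163) = -1 → non-residue.
(19/163) = -1 → non-residue.
(114/163) = -1 → non-residue.
(132/163) = +1 → QR.
(148/163) = -1 → non-residue.
Total quadratic residues among the 5: 1.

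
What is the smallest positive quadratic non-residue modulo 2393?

3

(2/2393) = +1, so 2 is a residue.
(3/2393) = −1, so 3 is the smallest positive non-residue mod 2393.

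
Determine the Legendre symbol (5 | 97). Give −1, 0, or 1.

Reciprocity: 5 ≡ 1 and 97 ≡ 1 (mod 4), so (5/97) = +(97/5).
Reduce top mod 5: now compute (2/5).
Pull out 2: since 5 ≡ 5 (mod 8), (2/5) = -1.
Reached (1/5) = 1. Collecting the sign flips along the way, the symbol is -1.

-1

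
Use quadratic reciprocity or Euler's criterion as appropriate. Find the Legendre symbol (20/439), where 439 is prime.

Pull out 2^2: since 439 ≡ 7 (mod 8), (2/439) = +1, so (2/439)^2 = +1.
Reciprocity: 5 ≡ 1 and 439 ≡ 3 (mod 4), so (5/439) = +(439/5).
Reduce top mod 5: now compute (4/5).
Pull out 2^2: since 5 ≡ 5 (mod 8), (2/5) = -1, so (2/5)^2 = +1.
Reached (1/5) = 1. Collecting the sign flips along the way, the symbol is +1.

1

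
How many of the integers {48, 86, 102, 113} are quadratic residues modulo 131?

(48/131) = +1 → QR.
(86/131) = -1 → non-residue.
(102/131) = +1 → QR.
(113/131) = +1 → QR.
Total quadratic residues among the 4: 3.

3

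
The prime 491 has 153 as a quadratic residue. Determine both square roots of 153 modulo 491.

240, 251

Since 491 ≡ 3 (mod 4), a square root of 153 is 153^((491+1)/4) = 153^123 mod 491.
Repeated squaring: 153^2≡332, 153^4≡240, 153^8≡153, 153^16≡332, 153^32≡240, 153^64≡153 (mod 491).
153^123 = 153^(64+32+16+8+2+1) ≡ 240 (mod 491).
Check: 240² = 57600 ≡ 153 (mod 491). The two roots are 240 and 251.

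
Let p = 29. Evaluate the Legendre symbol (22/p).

Euler's criterion: (22/29) ≡ 22^14 (mod 29).
22^2 ≡ 20 (mod 29)
22^4 ≡ 23 (mod 29)
22^8 ≡ 7 (mod 29)
22^14 = 22^(8+4+2) ≡ 1 (mod 29).
Result is 1, so (22/29) = 1.

1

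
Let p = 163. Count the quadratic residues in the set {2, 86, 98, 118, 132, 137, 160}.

3

(2/163) = -1 → non-residue.
(86/163) = -1 → non-residue.
(98/163) = -1 → non-residue.
(118/163) = +1 → QR.
(132/163) = +1 → QR.
(137/163) = -1 → non-residue.
(160/163) = +1 → QR.
Total quadratic residues among the 7: 3.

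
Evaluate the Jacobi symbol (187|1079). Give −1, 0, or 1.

Reciprocity: 187 ≡ 3 and 1079 ≡ 3 (mod 4), so (187/1079) = −(1079/187).
Reduce top mod 187: now compute (144/187).
Pull out 2^4: since 187 ≡ 3 (mod 8), (2/187) = -1, so (2/187)^4 = +1.
Reciprocity: 9 ≡ 1 and 187 ≡ 3 (mod 4), so (9/187) = +(187/9).
Reduce top mod 9: now compute (7/9).
Reciprocity: 7 ≡ 3 and 9 ≡ 1 (mod 4), so (7/9) = +(9/7).
Reduce top mod 7: now compute (2/7).
Pull out 2: since 7 ≡ 7 (mod 8), (2/7) = +1.
Reached (1/7) = 1. Collecting the sign flips along the way, the symbol is -1.

-1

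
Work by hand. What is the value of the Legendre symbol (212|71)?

-1

First reduce: 212 ≡ 70 (mod 71).
Pull out 2: since 71 ≡ 7 (mod 8), (2/71) = +1.
Reciprocity: 35 ≡ 3 and 71 ≡ 3 (mod 4), so (35/71) = −(71/35).
Reduce top mod 35: now compute (1/35).
Reached (1/35) = 1. Collecting the sign flips along the way, the symbol is -1.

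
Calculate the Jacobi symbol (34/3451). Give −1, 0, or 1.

Pull out 2: since 3451 ≡ 3 (mod 8), (2/3451) = -1.
Reciprocity: 17 ≡ 1 and 3451 ≡ 3 (mod 4), so (17/3451) = +(3451/17).
Reduce top mod 17: now compute (0/17).
Top reduces to 0: gcd > 1, so the symbol is 0.

0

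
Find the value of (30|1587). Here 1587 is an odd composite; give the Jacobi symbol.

Pull out 2: since 1587 ≡ 3 (mod 8), (2/1587) = -1.
Reciprocity: 15 ≡ 3 and 1587 ≡ 3 (mod 4), so (15/1587) = −(1587/15).
Reduce top mod 15: now compute (12/15).
Pull out 2^2: since 15 ≡ 7 (mod 8), (2/15) = +1, so (2/15)^2 = +1.
Reciprocity: 3 ≡ 3 and 15 ≡ 3 (mod 4), so (3/15) = −(15/3).
Reduce top mod 3: now compute (0/3).
Top reduces to 0: gcd > 1, so the symbol is 0.

0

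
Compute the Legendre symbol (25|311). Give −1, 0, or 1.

Euler's criterion: (25/311) ≡ 25^155 (mod 311).
25^2 ≡ 3 (mod 311)
25^4 ≡ 9 (mod 311)
25^8 ≡ 81 (mod 311)
25^16 ≡ 30 (mod 311)
25^32 ≡ 278 (mod 311)
25^64 ≡ 156 (mod 311)
25^128 ≡ 78 (mod 311)
25^155 = 25^(128+16+8+2+1) ≡ 1 (mod 311).
Result is 1, so (25/311) = 1.

1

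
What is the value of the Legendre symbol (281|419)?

Reciprocity: 281 ≡ 1 and 419 ≡ 3 (mod 4), so (281/419) = +(419/281).
Reduce top mod 281: now compute (138/281).
Pull out 2: since 281 ≡ 1 (mod 8), (2/281) = +1.
Reciprocity: 69 ≡ 1 and 281 ≡ 1 (mod 4), so (69/281) = +(281/69).
Reduce top mod 69: now compute (5/69).
Reciprocity: 5 ≡ 1 and 69 ≡ 1 (mod 4), so (5/69) = +(69/5).
Reduce top mod 5: now compute (4/5).
Pull out 2^2: since 5 ≡ 5 (mod 8), (2/5) = -1, so (2/5)^2 = +1.
Reached (1/5) = 1. Collecting the sign flips along the way, the symbol is +1.

1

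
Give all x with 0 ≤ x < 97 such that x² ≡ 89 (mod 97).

34, 63

97 ≡ 1 (mod 4), so we find a root by search.
Trying successive values, 34² = 1156 ≡ 89 (mod 97). The other root is 97 − 34 = 63.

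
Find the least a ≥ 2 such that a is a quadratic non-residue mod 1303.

(2/1303) = +1, so 2 is a residue.
(3/1303) = −1, so 3 is the smallest positive non-residue mod 1303.

3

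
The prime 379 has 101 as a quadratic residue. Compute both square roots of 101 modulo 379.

Since 379 ≡ 3 (mod 4), a square root of 101 is 101^((379+1)/4) = 101^95 mod 379.
Repeated squaring: 101^2≡347, 101^4≡266, 101^8≡262, 101^16≡45, 101^32≡130, 101^64≡224 (mod 379).
101^95 = 101^(64+16+8+4+2+1) ≡ 187 (mod 379).
Check: 187² = 34969 ≡ 101 (mod 379). The two roots are 187 and 192.

187, 192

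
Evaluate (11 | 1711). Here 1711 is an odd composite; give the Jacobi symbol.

Reciprocity: 11 ≡ 3 and 1711 ≡ 3 (mod 4), so (11/1711) = −(1711/11).
Reduce top mod 11: now compute (6/11).
Pull out 2: since 11 ≡ 3 (mod 8), (2/11) = -1.
Reciprocity: 3 ≡ 3 and 11 ≡ 3 (mod 4), so (3/11) = −(11/3).
Reduce top mod 3: now compute (2/3).
Pull out 2: since 3 ≡ 3 (mod 8), (2/3) = -1.
Reached (1/3) = 1. Collecting the sign flips along the way, the symbol is +1.

1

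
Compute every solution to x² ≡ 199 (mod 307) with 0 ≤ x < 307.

Since 307 ≡ 3 (mod 4), a square root of 199 is 199^((307+1)/4) = 199^77 mod 307.
Repeated squaring: 199^2≡305, 199^4≡4, 199^8≡16, 199^16≡256, 199^32≡145, 199^64≡149 (mod 307).
199^77 = 199^(64+8+4+1) ≡ 97 (mod 307).
Check: 97² = 9409 ≡ 199 (mod 307). The two roots are 97 and 210.

97, 210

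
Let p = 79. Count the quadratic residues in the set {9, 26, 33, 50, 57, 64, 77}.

(9/79) = +1 → QR.
(26/79) = +1 → QR.
(33/79) = -1 → non-residue.
(50/79) = +1 → QR.
(57/79) = -1 → non-residue.
(64/79) = +1 → QR.
(77/79) = -1 → non-residue.
Total quadratic residues among the 7: 4.

4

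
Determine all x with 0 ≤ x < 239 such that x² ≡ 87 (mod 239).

Since 239 ≡ 3 (mod 4), a square root of 87 is 87^((239+1)/4) = 87^60 mod 239.
Repeated squaring: 87^2≡160, 87^4≡27, 87^8≡12, 87^16≡144, 87^32≡182 (mod 239).
87^60 = 87^(32+16+8+4) ≡ 200 (mod 239).
Check: 200² = 40000 ≡ 87 (mod 239). The two roots are 39 and 200.

39, 200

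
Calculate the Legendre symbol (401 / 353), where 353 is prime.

-1

First reduce: 401 ≡ 48 (mod 353).
Pull out 2^4: since 353 ≡ 1 (mod 8), (2/353) = +1, so (2/353)^4 = +1.
Reciprocity: 3 ≡ 3 and 353 ≡ 1 (mod 4), so (3/353) = +(353/3).
Reduce top mod 3: now compute (2/3).
Pull out 2: since 3 ≡ 3 (mod 8), (2/3) = -1.
Reached (1/3) = 1. Collecting the sign flips along the way, the symbol is -1.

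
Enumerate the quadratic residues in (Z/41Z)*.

Square k = 1,…,20 (k and 41−k give the same square):
1²=1, 2²=4, 3²=9, 4²=16, 5²=25, 6²=36, 7²≡8, 8²≡23, 9²≡40, 10²≡18, 11²≡39, 12²≡21, 13²≡5, 14²≡32, 15²≡20, 16²≡10, 17²≡2, 18²≡37, 19²≡33, 20²≡31 (mod 41).
So the quadratic residues mod 41 are {1, 2, 4, 5, 8, 9, 10, 16, 18, 20, 21, 23, 25, 31, 32, 33, 36, 37, 39, 40}.

1,2,4,5,8,9,10,16,18,20,21,23,25,31,32,33,36,37,39,40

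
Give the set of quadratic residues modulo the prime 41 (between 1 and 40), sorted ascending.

1,2,4,5,8,9,10,16,18,20,21,23,25,31,32,33,36,37,39,40

Square k = 1,…,20 (k and 41−k give the same square):
1²=1, 2²=4, 3²=9, 4²=16, 5²=25, 6²=36, 7²≡8, 8²≡23, 9²≡40, 10²≡18, 11²≡39, 12²≡21, 13²≡5, 14²≡32, 15²≡20, 16²≡10, 17²≡2, 18²≡37, 19²≡33, 20²≡31 (mod 41).
So the quadratic residues mod 41 are {1, 2, 4, 5, 8, 9, 10, 16, 18, 20, 21, 23, 25, 31, 32, 33, 36, 37, 39, 40}.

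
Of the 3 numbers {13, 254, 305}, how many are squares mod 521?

(13/521) = +1 → QR.
(254/521) = +1 → QR.
(305/521) = -1 → non-residue.
Total quadratic residues among the 3: 2.

2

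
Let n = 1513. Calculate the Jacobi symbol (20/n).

-1

Pull out 2^2: since 1513 ≡ 1 (mod 8), (2/1513) = +1, so (2/1513)^2 = +1.
Reciprocity: 5 ≡ 1 and 1513 ≡ 1 (mod 4), so (5/1513) = +(1513/5).
Reduce top mod 5: now compute (3/5).
Reciprocity: 3 ≡ 3 and 5 ≡ 1 (mod 4), so (3/5) = +(5/3).
Reduce top mod 3: now compute (2/3).
Pull out 2: since 3 ≡ 3 (mod 8), (2/3) = -1.
Reached (1/3) = 1. Collecting the sign flips along the way, the symbol is -1.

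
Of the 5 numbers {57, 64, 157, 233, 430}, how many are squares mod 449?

2

(57/449) = +1 → QR.
(64/449) = +1 → QR.
(157/449) = -1 → non-residue.
(233/449) = -1 → non-residue.
(430/449) = -1 → non-residue.
Total quadratic residues among the 5: 2.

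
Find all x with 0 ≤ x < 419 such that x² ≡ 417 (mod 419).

96, 323

Since 419 ≡ 3 (mod 4), a square root of 417 is 417^((419+1)/4) = 417^105 mod 419.
Repeated squaring: 417^2≡4, 417^4≡16, 417^8≡256, 417^16≡172, 417^32≡254, 417^64≡409 (mod 419).
417^105 = 417^(64+32+8+1) ≡ 323 (mod 419).
Check: 323² = 104329 ≡ 417 (mod 419). The two roots are 96 and 323.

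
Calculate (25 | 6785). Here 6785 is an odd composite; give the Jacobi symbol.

0

Reciprocity: 25 ≡ 1 and 6785 ≡ 1 (mod 4), so (25/6785) = +(6785/25).
Reduce top mod 25: now compute (10/25).
Pull out 2: since 25 ≡ 1 (mod 8), (2/25) = +1.
Reciprocity: 5 ≡ 1 and 25 ≡ 1 (mod 4), so (5/25) = +(25/5).
Reduce top mod 5: now compute (0/5).
Top reduces to 0: gcd > 1, so the symbol is 0.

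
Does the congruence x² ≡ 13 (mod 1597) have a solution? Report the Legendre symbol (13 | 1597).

Reciprocity: 13 ≡ 1 and 1597 ≡ 1 (mod 4), so (13/1597) = +(1597/13).
Reduce top mod 13: now compute (11/13).
Reciprocity: 11 ≡ 3 and 13 ≡ 1 (mod 4), so (11/13) = +(13/11).
Reduce top mod 11: now compute (2/11).
Pull out 2: since 11 ≡ 3 (mod 8), (2/11) = -1.
Reached (1/11) = 1. Collecting the sign flips along the way, the symbol is -1.

-1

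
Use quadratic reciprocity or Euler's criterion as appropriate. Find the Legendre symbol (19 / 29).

Reciprocity: 19 ≡ 3 and 29 ≡ 1 (mod 4), so (19/29) = +(29/19).
Reduce top mod 19: now compute (10/19).
Pull out 2: since 19 ≡ 3 (mod 8), (2/19) = -1.
Reciprocity: 5 ≡ 1 and 19 ≡ 3 (mod 4), so (5/19) = +(19/5).
Reduce top mod 5: now compute (4/5).
Pull out 2^2: since 5 ≡ 5 (mod 8), (2/5) = -1, so (2/5)^2 = +1.
Reached (1/5) = 1. Collecting the sign flips along the way, the symbol is -1.

-1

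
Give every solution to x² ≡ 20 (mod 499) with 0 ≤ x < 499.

100, 399

Since 499 ≡ 3 (mod 4), a square root of 20 is 20^((499+1)/4) = 20^125 mod 499.
Repeated squaring: 20^2≡400, 20^4≡320, 20^8≡105, 20^16≡47, 20^32≡213, 20^64≡459 (mod 499).
20^125 = 20^(64+32+16+8+4+1) ≡ 100 (mod 499).
Check: 100² = 10000 ≡ 20 (mod 499). The two roots are 100 and 399.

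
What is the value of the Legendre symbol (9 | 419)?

1

Reciprocity: 9 ≡ 1 and 419 ≡ 3 (mod 4), so (9/419) = +(419/9).
Reduce top mod 9: now compute (5/9).
Reciprocity: 5 ≡ 1 and 9 ≡ 1 (mod 4), so (5/9) = +(9/5).
Reduce top mod 5: now compute (4/5).
Pull out 2^2: since 5 ≡ 5 (mod 8), (2/5) = -1, so (2/5)^2 = +1.
Reached (1/5) = 1. Collecting the sign flips along the way, the symbol is +1.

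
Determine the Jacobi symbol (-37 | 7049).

First reduce: -37 ≡ 7012 (mod 7049).
Pull out 2^2: since 7049 ≡ 1 (mod 8), (2/7049) = +1, so (2/7049)^2 = +1.
Reciprocity: 1753 ≡ 1 and 7049 ≡ 1 (mod 4), so (1753/7049) = +(7049/1753).
Reduce top mod 1753: now compute (37/1753).
Reciprocity: 37 ≡ 1 and 1753 ≡ 1 (mod 4), so (37/1753) = +(1753/37).
Reduce top mod 37: now compute (14/37).
Pull out 2: since 37 ≡ 5 (mod 8), (2/37) = -1.
Reciprocity: 7 ≡ 3 and 37 ≡ 1 (mod 4), so (7/37) = +(37/7).
Reduce top mod 7: now compute (2/7).
Pull out 2: since 7 ≡ 7 (mod 8), (2/7) = +1.
Reached (1/7) = 1. Collecting the sign flips along the way, the symbol is -1.

-1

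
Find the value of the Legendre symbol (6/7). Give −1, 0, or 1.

Euler's criterion: (6/7) ≡ 6^3 (mod 7).
6^2 ≡ 1 (mod 7)
6^3 = 6^(2+1) ≡ 6 (mod 7).
Result is 6 ≡ −1, so (6/7) = −1.

-1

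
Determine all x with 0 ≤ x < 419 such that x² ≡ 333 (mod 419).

Since 419 ≡ 3 (mod 4), a square root of 333 is 333^((419+1)/4) = 333^105 mod 419.
Repeated squaring: 333^2≡273, 333^4≡366, 333^8≡295, 333^16≡292, 333^32≡207, 333^64≡111 (mod 419).
333^105 = 333^(64+32+8+1) ≡ 137 (mod 419).
Check: 137² = 18769 ≡ 333 (mod 419). The two roots are 137 and 282.

137, 282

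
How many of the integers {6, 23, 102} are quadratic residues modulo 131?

1

(6/131) = -1 → non-residue.
(23/131) = -1 → non-residue.
(102/131) = +1 → QR.
Total quadratic residues among the 3: 1.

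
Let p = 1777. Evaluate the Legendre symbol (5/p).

Reciprocity: 5 ≡ 1 and 1777 ≡ 1 (mod 4), so (5/1777) = +(1777/5).
Reduce top mod 5: now compute (2/5).
Pull out 2: since 5 ≡ 5 (mod 8), (2/5) = -1.
Reached (1/5) = 1. Collecting the sign flips along the way, the symbol is -1.

-1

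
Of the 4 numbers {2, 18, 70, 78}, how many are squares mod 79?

2

(2/79) = +1 → QR.
(18/79) = +1 → QR.
(70/79) = -1 → non-residue.
(78/79) = -1 → non-residue.
Total quadratic residues among the 4: 2.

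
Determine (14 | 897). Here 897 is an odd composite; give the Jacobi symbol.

Pull out 2: since 897 ≡ 1 (mod 8), (2/897) = +1.
Reciprocity: 7 ≡ 3 and 897 ≡ 1 (mod 4), so (7/897) = +(897/7).
Reduce top mod 7: now compute (1/7).
Reached (1/7) = 1. Collecting the sign flips along the way, the symbol is +1.

1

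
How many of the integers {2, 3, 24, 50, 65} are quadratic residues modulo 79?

(2/79) = +1 → QR.
(3/79) = -1 → non-residue.
(24/79) = -1 → non-residue.
(50/79) = +1 → QR.
(65/79) = +1 → QR.
Total quadratic residues among the 5: 3.

3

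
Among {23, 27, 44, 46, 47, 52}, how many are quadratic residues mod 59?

2

(23/59) = -1 → non-residue.
(27/59) = +1 → QR.
(44/59) = -1 → non-residue.
(46/59) = +1 → QR.
(47/59) = -1 → non-residue.
(52/59) = -1 → non-residue.
Total quadratic residues among the 6: 2.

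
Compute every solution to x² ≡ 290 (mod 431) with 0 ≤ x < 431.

Since 431 ≡ 3 (mod 4), a square root of 290 is 290^((431+1)/4) = 290^108 mod 431.
Repeated squaring: 290^2≡55, 290^4≡8, 290^8≡64, 290^16≡217, 290^32≡110, 290^64≡32 (mod 431).
290^108 = 290^(64+32+8+4) ≡ 229 (mod 431).
Check: 229² = 52441 ≡ 290 (mod 431). The two roots are 202 and 229.

202, 229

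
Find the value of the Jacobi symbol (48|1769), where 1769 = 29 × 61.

Pull out 2^4: since 1769 ≡ 1 (mod 8), (2/1769) = +1, so (2/1769)^4 = +1.
Reciprocity: 3 ≡ 3 and 1769 ≡ 1 (mod 4), so (3/1769) = +(1769/3).
Reduce top mod 3: now compute (2/3).
Pull out 2: since 3 ≡ 3 (mod 8), (2/3) = -1.
Reached (1/3) = 1. Collecting the sign flips along the way, the symbol is -1.

-1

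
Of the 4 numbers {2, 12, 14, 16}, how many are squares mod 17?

(2/17) = +1 → QR.
(12/17) = -1 → non-residue.
(14/17) = -1 → non-residue.
(16/17) = +1 → QR.
Total quadratic residues among the 4: 2.

2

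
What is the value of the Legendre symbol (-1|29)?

First reduce: -1 ≡ 28 (mod 29).
Pull out 2^2: since 29 ≡ 5 (mod 8), (2/29) = -1, so (2/29)^2 = +1.
Reciprocity: 7 ≡ 3 and 29 ≡ 1 (mod 4), so (7/29) = +(29/7).
Reduce top mod 7: now compute (1/7).
Reached (1/7) = 1. Collecting the sign flips along the way, the symbol is +1.

1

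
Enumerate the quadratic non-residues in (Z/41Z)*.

Square k = 1,…,20 (k and 41−k give the same square):
1²=1, 2²=4, 3²=9, 4²=16, 5²=25, 6²=36, 7²≡8, 8²≡23, 9²≡40, 10²≡18, 11²≡39, 12²≡21, 13²≡5, 14²≡32, 15²≡20, 16²≡10, 17²≡2, 18²≡37, 19²≡33, 20²≡31 (mod 41).
The residues are {1, 2, 4, 5, 8, 9, 10, 16, 18, 20, 21, 23, 25, 31, 32, 33, 36, 37, 39, 40}; the non-residues are the remaining 20 nonzero classes.

3, 6, 7, 11, 12, 13, 14, 15, 17, 19, 22, 24, 26, 27, 28, 29, 30, 34, 35, 38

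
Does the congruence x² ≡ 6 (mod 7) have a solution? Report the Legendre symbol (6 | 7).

-1

Pull out 2: since 7 ≡ 7 (mod 8), (2/7) = +1.
Reciprocity: 3 ≡ 3 and 7 ≡ 3 (mod 4), so (3/7) = −(7/3).
Reduce top mod 3: now compute (1/3).
Reached (1/3) = 1. Collecting the sign flips along the way, the symbol is -1.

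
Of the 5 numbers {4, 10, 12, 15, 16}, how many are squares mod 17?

3

(4/17) = +1 → QR.
(10/17) = -1 → non-residue.
(12/17) = -1 → non-residue.
(15/17) = +1 → QR.
(16/17) = +1 → QR.
Total quadratic residues among the 5: 3.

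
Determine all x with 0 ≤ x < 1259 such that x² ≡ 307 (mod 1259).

254, 1005

Since 1259 ≡ 3 (mod 4), a square root of 307 is 307^((1259+1)/4) = 307^315 mod 1259.
Repeated squaring: 307^2≡1083, 307^4≡760, 307^8≡978, 307^16≡903, 307^32≡836, 307^64≡151, 307^128≡139, 307^256≡436 (mod 1259).
307^315 = 307^(256+32+16+8+2+1) ≡ 1005 (mod 1259).
Check: 1005² = 1010025 ≡ 307 (mod 1259). The two roots are 254 and 1005.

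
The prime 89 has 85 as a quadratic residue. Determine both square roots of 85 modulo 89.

89 ≡ 1 (mod 4), so we find a root by search.
Trying successive values, 21² = 441 ≡ 85 (mod 89). The other root is 89 − 21 = 68.

21, 68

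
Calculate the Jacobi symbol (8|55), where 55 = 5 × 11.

Pull out 2^3: since 55 ≡ 7 (mod 8), (2/55) = +1, so (2/55)^3 = +1.
Reached (1/55) = 1. Collecting the sign flips along the way, the symbol is +1.

1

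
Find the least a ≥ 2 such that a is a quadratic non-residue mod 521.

3

(2/521) = +1, so 2 is a residue.
(3/521) = −1, so 3 is the smallest positive non-residue mod 521.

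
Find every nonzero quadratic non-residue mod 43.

2, 3, 5, 7, 8, 12, 18, 19, 20, 22, 26, 27, 28, 29, 30, 32, 33, 34, 37, 39, 42

Square k = 1,…,21 (k and 43−k give the same square):
1²=1, 2²=4, 3²=9, 4²=16, 5²=25, 6²=36, 7²≡6, 8²≡21, 9²≡38, 10²≡14, 11²≡35, 12²≡15, 13²≡40, 14²≡24, 15²≡10, 16²≡41, 17²≡31, 18²≡23, 19²≡17, 20²≡13, 21²≡11 (mod 43).
The residues are {1, 4, 6, 9, 10, 11, 13, 14, 15, 16, 17, 21, 23, 24, 25, 31, 35, 36, 38, 40, 41}; the non-residues are the remaining 21 nonzero classes.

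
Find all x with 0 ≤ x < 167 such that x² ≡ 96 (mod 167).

51, 116

Since 167 ≡ 3 (mod 4), a square root of 96 is 96^((167+1)/4) = 96^42 mod 167.
Repeated squaring: 96^2≡31, 96^4≡126, 96^8≡11, 96^16≡121, 96^32≡112 (mod 167).
96^42 = 96^(32+8+2) ≡ 116 (mod 167).
Check: 116² = 13456 ≡ 96 (mod 167). The two roots are 51 and 116.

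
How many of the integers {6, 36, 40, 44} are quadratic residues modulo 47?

2

(6/47) = +1 → QR.
(36/47) = +1 → QR.
(40/47) = -1 → non-residue.
(44/47) = -1 → non-residue.
Total quadratic residues among the 4: 2.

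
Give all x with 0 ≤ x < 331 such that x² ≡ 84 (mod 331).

49, 282

Since 331 ≡ 3 (mod 4), a square root of 84 is 84^((331+1)/4) = 84^83 mod 331.
Repeated squaring: 84^2≡105, 84^4≡102, 84^8≡143, 84^16≡258, 84^32≡33, 84^64≡96 (mod 331).
84^83 = 84^(64+16+2+1) ≡ 49 (mod 331).
Check: 49² = 2401 ≡ 84 (mod 331). The two roots are 49 and 282.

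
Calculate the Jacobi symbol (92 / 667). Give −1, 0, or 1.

0

Pull out 2^2: since 667 ≡ 3 (mod 8), (2/667) = -1, so (2/667)^2 = +1.
Reciprocity: 23 ≡ 3 and 667 ≡ 3 (mod 4), so (23/667) = −(667/23).
Reduce top mod 23: now compute (0/23).
Top reduces to 0: gcd > 1, so the symbol is 0.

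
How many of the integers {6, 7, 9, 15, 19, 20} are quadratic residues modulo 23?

(6/23) = +1 → QR.
(7/23) = -1 → non-residue.
(9/23) = +1 → QR.
(15/23) = -1 → non-residue.
(19/23) = -1 → non-residue.
(20/23) = -1 → non-residue.
Total quadratic residues among the 6: 2.

2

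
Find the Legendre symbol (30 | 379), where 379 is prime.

Pull out 2: since 379 ≡ 3 (mod 8), (2/379) = -1.
Reciprocity: 15 ≡ 3 and 379 ≡ 3 (mod 4), so (15/379) = −(379/15).
Reduce top mod 15: now compute (4/15).
Pull out 2^2: since 15 ≡ 7 (mod 8), (2/15) = +1, so (2/15)^2 = +1.
Reached (1/15) = 1. Collecting the sign flips along the way, the symbol is +1.

1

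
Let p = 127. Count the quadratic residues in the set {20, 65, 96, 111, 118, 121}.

(20/127) = -1 → non-residue.
(65/127) = -1 → non-residue.
(96/127) = -1 → non-residue.
(111/127) = -1 → non-residue.
(118/127) = -1 → non-residue.
(121/127) = +1 → QR.
Total quadratic residues among the 6: 1.

1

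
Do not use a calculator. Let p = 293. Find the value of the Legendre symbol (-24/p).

1

Euler's criterion: (-24/293) ≡ 269^146 (mod 293).
269^2 ≡ 283 (mod 293)
269^4 ≡ 100 (mod 293)
269^8 ≡ 38 (mod 293)
269^16 ≡ 272 (mod 293)
269^32 ≡ 148 (mod 293)
269^64 ≡ 222 (mod 293)
269^128 ≡ 60 (mod 293)
269^146 = 269^(128+16+2) ≡ 1 (mod 293).
Result is 1, so (-24/293) = 1.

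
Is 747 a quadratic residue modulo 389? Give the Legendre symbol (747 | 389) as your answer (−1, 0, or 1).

-1

Euler's criterion: (747/389) ≡ 358^194 (mod 389).
358^2 ≡ 183 (mod 389)
358^4 ≡ 35 (mod 389)
358^8 ≡ 58 (mod 389)
358^16 ≡ 252 (mod 389)
358^32 ≡ 97 (mod 389)
358^64 ≡ 73 (mod 389)
358^128 ≡ 272 (mod 389)
358^194 = 358^(128+64+2) ≡ 388 (mod 389).
Result is 388 ≡ −1, so (747/389) = −1.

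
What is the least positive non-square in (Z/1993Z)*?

(2/1993) = +1, so 2 is a residue.
(3/1993) = +1, so 3 is a residue.
(4/1993) = +1, so 4 is a residue.
(5/1993) = −1, so 5 is the smallest positive non-residue mod 1993.

5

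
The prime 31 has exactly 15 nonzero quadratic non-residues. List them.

Square k = 1,…,15 (k and 31−k give the same square):
1²=1, 2²=4, 3²=9, 4²=16, 5²=25, 6²≡5, 7²≡18, 8²≡2, 9²≡19, 10²≡7, 11²≡28, 12²≡20, 13²≡14, 14²≡10, 15²≡8 (mod 31).
The residues are {1, 2, 4, 5, 7, 8, 9, 10, 14, 16, 18, 19, 20, 25, 28}; the non-residues are the remaining 15 nonzero classes.

3,6,11,12,13,15,17,21,22,23,24,26,27,29,30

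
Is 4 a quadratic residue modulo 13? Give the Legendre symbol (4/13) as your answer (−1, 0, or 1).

1

Pull out 2^2: since 13 ≡ 5 (mod 8), (2/13) = -1, so (2/13)^2 = +1.
Reached (1/13) = 1. Collecting the sign flips along the way, the symbol is +1.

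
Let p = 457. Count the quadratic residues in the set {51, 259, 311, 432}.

(51/457) = +1 → QR.
(259/457) = -1 → non-residue.
(311/457) = +1 → QR.
(432/457) = +1 → QR.
Total quadratic residues among the 4: 3.

3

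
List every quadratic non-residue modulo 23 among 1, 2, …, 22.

5,7,10,11,14,15,17,19,20,21,22

Square k = 1,…,11 (k and 23−k give the same square):
1²=1, 2²=4, 3²=9, 4²=16, 5²≡2, 6²≡13, 7²≡3, 8²≡18, 9²≡12, 10²≡8, 11²≡6 (mod 23).
The residues are {1, 2, 3, 4, 6, 8, 9, 12, 13, 16, 18}; the non-residues are the remaining 11 nonzero classes.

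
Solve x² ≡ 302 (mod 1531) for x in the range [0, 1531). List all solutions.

58, 1473

Since 1531 ≡ 3 (mod 4), a square root of 302 is 302^((1531+1)/4) = 302^383 mod 1531.
Repeated squaring: 302^2≡875, 302^4≡125, 302^8≡315, 302^16≡1241, 302^32≡1426, 302^64≡308, 302^128≡1473, 302^256≡302 (mod 1531).
302^383 = 302^(256+64+32+16+8+4+2+1) ≡ 1473 (mod 1531).
Check: 1473² = 2169729 ≡ 302 (mod 1531). The two roots are 58 and 1473.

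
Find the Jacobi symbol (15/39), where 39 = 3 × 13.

Reciprocity: 15 ≡ 3 and 39 ≡ 3 (mod 4), so (15/39) = −(39/15).
Reduce top mod 15: now compute (9/15).
Reciprocity: 9 ≡ 1 and 15 ≡ 3 (mod 4), so (9/15) = +(15/9).
Reduce top mod 9: now compute (6/9).
Pull out 2: since 9 ≡ 1 (mod 8), (2/9) = +1.
Reciprocity: 3 ≡ 3 and 9 ≡ 1 (mod 4), so (3/9) = +(9/3).
Reduce top mod 3: now compute (0/3).
Top reduces to 0: gcd > 1, so the symbol is 0.

0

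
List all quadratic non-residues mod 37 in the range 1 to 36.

2, 5, 6, 8, 13, 14, 15, 17, 18, 19, 20, 22, 23, 24, 29, 31, 32, 35

Square k = 1,…,18 (k and 37−k give the same square):
1²=1, 2²=4, 3²=9, 4²=16, 5²=25, 6²=36, 7²≡12, 8²≡27, 9²≡7, 10²≡26, 11²≡10, 12²≡33, 13²≡21, 14²≡11, 15²≡3, 16²≡34, 17²≡30, 18²≡28 (mod 37).
The residues are {1, 3, 4, 7, 9, 10, 11, 12, 16, 21, 25, 26, 27, 28, 30, 33, 34, 36}; the non-residues are the remaining 18 nonzero classes.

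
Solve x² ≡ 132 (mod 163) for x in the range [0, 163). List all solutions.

28, 135

Since 163 ≡ 3 (mod 4), a square root of 132 is 132^((163+1)/4) = 132^41 mod 163.
Repeated squaring: 132^2≡146, 132^4≡126, 132^8≡65, 132^16≡150, 132^32≡6 (mod 163).
132^41 = 132^(32+8+1) ≡ 135 (mod 163).
Check: 135² = 18225 ≡ 132 (mod 163). The two roots are 28 and 135.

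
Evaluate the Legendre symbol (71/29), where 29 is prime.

1

First reduce: 71 ≡ 13 (mod 29).
Reciprocity: 13 ≡ 1 and 29 ≡ 1 (mod 4), so (13/29) = +(29/13).
Reduce top mod 13: now compute (3/13).
Reciprocity: 3 ≡ 3 and 13 ≡ 1 (mod 4), so (3/13) = +(13/3).
Reduce top mod 3: now compute (1/3).
Reached (1/3) = 1. Collecting the sign flips along the way, the symbol is +1.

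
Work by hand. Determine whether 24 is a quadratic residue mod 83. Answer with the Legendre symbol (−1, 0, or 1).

-1

Pull out 2^3: since 83 ≡ 3 (mod 8), (2/83) = -1, so (2/83)^3 = -1.
Reciprocity: 3 ≡ 3 and 83 ≡ 3 (mod 4), so (3/83) = −(83/3).
Reduce top mod 3: now compute (2/3).
Pull out 2: since 3 ≡ 3 (mod 8), (2/3) = -1.
Reached (1/3) = 1. Collecting the sign flips along the way, the symbol is -1.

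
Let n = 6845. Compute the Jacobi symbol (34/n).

Pull out 2: since 6845 ≡ 5 (mod 8), (2/6845) = -1.
Reciprocity: 17 ≡ 1 and 6845 ≡ 1 (mod 4), so (17/6845) = +(6845/17).
Reduce top mod 17: now compute (11/17).
Reciprocity: 11 ≡ 3 and 17 ≡ 1 (mod 4), so (11/17) = +(17/11).
Reduce top mod 11: now compute (6/11).
Pull out 2: since 11 ≡ 3 (mod 8), (2/11) = -1.
Reciprocity: 3 ≡ 3 and 11 ≡ 3 (mod 4), so (3/11) = −(11/3).
Reduce top mod 3: now compute (2/3).
Pull out 2: since 3 ≡ 3 (mod 8), (2/3) = -1.
Reached (1/3) = 1. Collecting the sign flips along the way, the symbol is +1.

1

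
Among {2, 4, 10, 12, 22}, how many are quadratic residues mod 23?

(2/23) = +1 → QR.
(4/23) = +1 → QR.
(10/23) = -1 → non-residue.
(12/23) = +1 → QR.
(22/23) = -1 → non-residue.
Total quadratic residues among the 5: 3.

3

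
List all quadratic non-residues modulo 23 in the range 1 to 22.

Square k = 1,…,11 (k and 23−k give the same square):
1²=1, 2²=4, 3²=9, 4²=16, 5²≡2, 6²≡13, 7²≡3, 8²≡18, 9²≡12, 10²≡8, 11²≡6 (mod 23).
The residues are {1, 2, 3, 4, 6, 8, 9, 12, 13, 16, 18}; the non-residues are the remaining 11 nonzero classes.

5 7 10 11 14 15 17 19 20 21 22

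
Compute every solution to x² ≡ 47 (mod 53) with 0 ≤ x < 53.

10, 43

53 ≡ 1 (mod 4), so we find a root by search.
Trying successive values, 10² = 100 ≡ 47 (mod 53). The other root is 53 − 10 = 43.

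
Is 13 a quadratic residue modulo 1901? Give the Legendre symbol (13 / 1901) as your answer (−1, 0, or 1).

1

Reciprocity: 13 ≡ 1 and 1901 ≡ 1 (mod 4), so (13/1901) = +(1901/13).
Reduce top mod 13: now compute (3/13).
Reciprocity: 3 ≡ 3 and 13 ≡ 1 (mod 4), so (3/13) = +(13/3).
Reduce top mod 3: now compute (1/3).
Reached (1/3) = 1. Collecting the sign flips along the way, the symbol is +1.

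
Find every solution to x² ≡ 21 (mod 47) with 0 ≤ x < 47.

16, 31

Since 47 ≡ 3 (mod 4), a square root of 21 is 21^((47+1)/4) = 21^12 mod 47.
Repeated squaring: 21^2≡18, 21^4≡42, 21^8≡25 (mod 47).
21^12 = 21^(8+4) ≡ 16 (mod 47).
Check: 16² = 256 ≡ 21 (mod 47). The two roots are 16 and 31.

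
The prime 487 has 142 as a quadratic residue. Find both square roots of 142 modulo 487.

239, 248

Since 487 ≡ 3 (mod 4), a square root of 142 is 142^((487+1)/4) = 142^122 mod 487.
Repeated squaring: 142^2≡197, 142^4≡336, 142^8≡399, 142^16≡439, 142^32≡356, 142^64≡116 (mod 487).
142^122 = 142^(64+32+16+8+2) ≡ 248 (mod 487).
Check: 248² = 61504 ≡ 142 (mod 487). The two roots are 239 and 248.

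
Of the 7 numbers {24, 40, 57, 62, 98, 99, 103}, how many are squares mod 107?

4

(24/107) = -1 → non-residue.
(40/107) = +1 → QR.
(57/107) = +1 → QR.
(62/107) = +1 → QR.
(98/107) = -1 → non-residue.
(99/107) = +1 → QR.
(103/107) = -1 → non-residue.
Total quadratic residues among the 7: 4.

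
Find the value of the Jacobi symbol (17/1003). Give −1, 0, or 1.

0

Reciprocity: 17 ≡ 1 and 1003 ≡ 3 (mod 4), so (17/1003) = +(1003/17).
Reduce top mod 17: now compute (0/17).
Top reduces to 0: gcd > 1, so the symbol is 0.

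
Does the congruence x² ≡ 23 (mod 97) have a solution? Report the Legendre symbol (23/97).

-1

Reciprocity: 23 ≡ 3 and 97 ≡ 1 (mod 4), so (23/97) = +(97/23).
Reduce top mod 23: now compute (5/23).
Reciprocity: 5 ≡ 1 and 23 ≡ 3 (mod 4), so (5/23) = +(23/5).
Reduce top mod 5: now compute (3/5).
Reciprocity: 3 ≡ 3 and 5 ≡ 1 (mod 4), so (3/5) = +(5/3).
Reduce top mod 3: now compute (2/3).
Pull out 2: since 3 ≡ 3 (mod 8), (2/3) = -1.
Reached (1/3) = 1. Collecting the sign flips along the way, the symbol is -1.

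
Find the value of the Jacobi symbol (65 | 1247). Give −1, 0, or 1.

-1

Reciprocity: 65 ≡ 1 and 1247 ≡ 3 (mod 4), so (65/1247) = +(1247/65).
Reduce top mod 65: now compute (12/65).
Pull out 2^2: since 65 ≡ 1 (mod 8), (2/65) = +1, so (2/65)^2 = +1.
Reciprocity: 3 ≡ 3 and 65 ≡ 1 (mod 4), so (3/65) = +(65/3).
Reduce top mod 3: now compute (2/3).
Pull out 2: since 3 ≡ 3 (mod 8), (2/3) = -1.
Reached (1/3) = 1. Collecting the sign flips along the way, the symbol is -1.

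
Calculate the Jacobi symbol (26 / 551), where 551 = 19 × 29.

-1

Pull out 2: since 551 ≡ 7 (mod 8), (2/551) = +1.
Reciprocity: 13 ≡ 1 and 551 ≡ 3 (mod 4), so (13/551) = +(551/13).
Reduce top mod 13: now compute (5/13).
Reciprocity: 5 ≡ 1 and 13 ≡ 1 (mod 4), so (5/13) = +(13/5).
Reduce top mod 5: now compute (3/5).
Reciprocity: 3 ≡ 3 and 5 ≡ 1 (mod 4), so (3/5) = +(5/3).
Reduce top mod 3: now compute (2/3).
Pull out 2: since 3 ≡ 3 (mod 8), (2/3) = -1.
Reached (1/3) = 1. Collecting the sign flips along the way, the symbol is -1.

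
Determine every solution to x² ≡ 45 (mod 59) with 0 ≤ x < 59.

24, 35

Since 59 ≡ 3 (mod 4), a square root of 45 is 45^((59+1)/4) = 45^15 mod 59.
Repeated squaring: 45^2≡19, 45^4≡7, 45^8≡49 (mod 59).
45^15 = 45^(8+4+2+1) ≡ 35 (mod 59).
Check: 35² = 1225 ≡ 45 (mod 59). The two roots are 24 and 35.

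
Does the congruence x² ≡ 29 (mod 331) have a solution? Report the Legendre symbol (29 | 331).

-1

Reciprocity: 29 ≡ 1 and 331 ≡ 3 (mod 4), so (29/331) = +(331/29).
Reduce top mod 29: now compute (12/29).
Pull out 2^2: since 29 ≡ 5 (mod 8), (2/29) = -1, so (2/29)^2 = +1.
Reciprocity: 3 ≡ 3 and 29 ≡ 1 (mod 4), so (3/29) = +(29/3).
Reduce top mod 3: now compute (2/3).
Pull out 2: since 3 ≡ 3 (mod 8), (2/3) = -1.
Reached (1/3) = 1. Collecting the sign flips along the way, the symbol is -1.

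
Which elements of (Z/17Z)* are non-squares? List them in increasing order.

Square k = 1,…,8 (k and 17−k give the same square):
1²=1, 2²=4, 3²=9, 4²=16, 5²≡8, 6²≡2, 7²≡15, 8²≡13 (mod 17).
The residues are {1, 2, 4, 8, 9, 13, 15, 16}; the non-residues are the remaining 8 nonzero classes.

3 5 6 7 10 11 12 14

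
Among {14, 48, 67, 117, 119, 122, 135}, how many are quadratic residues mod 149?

2

(14/149) = -1 → non-residue.
(48/149) = -1 → non-residue.
(67/149) = +1 → QR.
(117/149) = -1 → non-residue.
(119/149) = +1 → QR.
(122/149) = -1 → non-residue.
(135/149) = -1 → non-residue.
Total quadratic residues among the 7: 2.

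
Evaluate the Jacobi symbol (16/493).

1

Pull out 2^4: since 493 ≡ 5 (mod 8), (2/493) = -1, so (2/493)^4 = +1.
Reached (1/493) = 1. Collecting the sign flips along the way, the symbol is +1.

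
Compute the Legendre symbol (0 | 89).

Top reduces to 0: gcd > 1, so the symbol is 0.

0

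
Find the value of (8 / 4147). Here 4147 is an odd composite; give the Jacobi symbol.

Pull out 2^3: since 4147 ≡ 3 (mod 8), (2/4147) = -1, so (2/4147)^3 = -1.
Reached (1/4147) = 1. Collecting the sign flips along the way, the symbol is -1.

-1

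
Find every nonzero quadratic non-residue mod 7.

3,5,6

Square k = 1,…,3 (k and 7−k give the same square):
1²=1, 2²=4, 3²≡2 (mod 7).
The residues are {1, 2, 4}; the non-residues are the remaining 3 nonzero classes.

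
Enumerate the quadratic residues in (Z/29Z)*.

1 4 5 6 7 9 13 16 20 22 23 24 25 28

Square k = 1,…,14 (k and 29−k give the same square):
1²=1, 2²=4, 3²=9, 4²=16, 5²=25, 6²≡7, 7²≡20, 8²≡6, 9²≡23, 10²≡13, 11²≡5, 12²≡28, 13²≡24, 14²≡22 (mod 29).
So the quadratic residues mod 29 are {1, 4, 5, 6, 7, 9, 13, 16, 20, 22, 23, 24, 25, 28}.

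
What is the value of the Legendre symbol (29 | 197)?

1

Euler's criterion: (29/197) ≡ 29^98 (mod 197).
29^2 ≡ 53 (mod 197)
29^4 ≡ 51 (mod 197)
29^8 ≡ 40 (mod 197)
29^16 ≡ 24 (mod 197)
29^32 ≡ 182 (mod 197)
29^64 ≡ 28 (mod 197)
29^98 = 29^(64+32+2) ≡ 1 (mod 197).
Result is 1, so (29/197) = 1.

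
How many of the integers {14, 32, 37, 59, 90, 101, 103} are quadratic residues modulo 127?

(14/127) = -1 → non-residue.
(32/127) = +1 → QR.
(37/127) = +1 → QR.
(59/127) = -1 → non-residue.
(90/127) = -1 → non-residue.
(101/127) = -1 → non-residue.
(103/127) = +1 → QR.
Total quadratic residues among the 7: 3.

3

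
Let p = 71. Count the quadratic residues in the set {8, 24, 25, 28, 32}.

(8/71) = +1 → QR.
(24/71) = +1 → QR.
(25/71) = +1 → QR.
(28/71) = -1 → non-residue.
(32/71) = +1 → QR.
Total quadratic residues among the 5: 4.

4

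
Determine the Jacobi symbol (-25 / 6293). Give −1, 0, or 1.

First reduce: -25 ≡ 6268 (mod 6293).
Pull out 2^2: since 6293 ≡ 5 (mod 8), (2/6293) = -1, so (2/6293)^2 = +1.
Reciprocity: 1567 ≡ 3 and 6293 ≡ 1 (mod 4), so (1567/6293) = +(6293/1567).
Reduce top mod 1567: now compute (25/1567).
Reciprocity: 25 ≡ 1 and 1567 ≡ 3 (mod 4), so (25/1567) = +(1567/25).
Reduce top mod 25: now compute (17/25).
Reciprocity: 17 ≡ 1 and 25 ≡ 1 (mod 4), so (17/25) = +(25/17).
Reduce top mod 17: now compute (8/17).
Pull out 2^3: since 17 ≡ 1 (mod 8), (2/17) = +1, so (2/17)^3 = +1.
Reached (1/17) = 1. Collecting the sign flips along the way, the symbol is +1.

1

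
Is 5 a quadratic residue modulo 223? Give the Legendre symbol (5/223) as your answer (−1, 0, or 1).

Euler's criterion: (5/223) ≡ 5^111 (mod 223).
5^2 ≡ 25 (mod 223)
5^4 ≡ 179 (mod 223)
5^8 ≡ 152 (mod 223)
5^16 ≡ 135 (mod 223)
5^32 ≡ 162 (mod 223)
5^64 ≡ 153 (mod 223)
5^111 = 5^(64+32+8+4+2+1) ≡ 222 (mod 223).
Result is 222 ≡ −1, so (5/223) = −1.

-1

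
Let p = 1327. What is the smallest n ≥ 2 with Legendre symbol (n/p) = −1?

(2/1327) = +1, so 2 is a residue.
(3/1327) = −1, so 3 is the smallest positive non-residue mod 1327.

3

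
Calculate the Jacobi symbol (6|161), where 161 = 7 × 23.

Pull out 2: since 161 ≡ 1 (mod 8), (2/161) = +1.
Reciprocity: 3 ≡ 3 and 161 ≡ 1 (mod 4), so (3/161) = +(161/3).
Reduce top mod 3: now compute (2/3).
Pull out 2: since 3 ≡ 3 (mod 8), (2/3) = -1.
Reached (1/3) = 1. Collecting the sign flips along the way, the symbol is -1.

-1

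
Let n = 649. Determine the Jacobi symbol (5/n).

1

Reciprocity: 5 ≡ 1 and 649 ≡ 1 (mod 4), so (5/649) = +(649/5).
Reduce top mod 5: now compute (4/5).
Pull out 2^2: since 5 ≡ 5 (mod 8), (2/5) = -1, so (2/5)^2 = +1.
Reached (1/5) = 1. Collecting the sign flips along the way, the symbol is +1.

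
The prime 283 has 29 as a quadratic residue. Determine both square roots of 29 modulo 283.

38, 245

Since 283 ≡ 3 (mod 4), a square root of 29 is 29^((283+1)/4) = 29^71 mod 283.
Repeated squaring: 29^2≡275, 29^4≡64, 29^8≡134, 29^16≡127, 29^32≡281, 29^64≡4 (mod 283).
29^71 = 29^(64+4+2+1) ≡ 38 (mod 283).
Check: 38² = 1444 ≡ 29 (mod 283). The two roots are 38 and 245.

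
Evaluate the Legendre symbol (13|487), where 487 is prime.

Reciprocity: 13 ≡ 1 and 487 ≡ 3 (mod 4), so (13/487) = +(487/13).
Reduce top mod 13: now compute (6/13).
Pull out 2: since 13 ≡ 5 (mod 8), (2/13) = -1.
Reciprocity: 3 ≡ 3 and 13 ≡ 1 (mod 4), so (3/13) = +(13/3).
Reduce top mod 3: now compute (1/3).
Reached (1/3) = 1. Collecting the sign flips along the way, the symbol is -1.

-1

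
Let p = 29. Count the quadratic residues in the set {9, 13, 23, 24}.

(9/29) = +1 → QR.
(13/29) = +1 → QR.
(23/29) = +1 → QR.
(24/29) = +1 → QR.
Total quadratic residues among the 4: 4.

4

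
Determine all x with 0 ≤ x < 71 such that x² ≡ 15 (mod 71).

Since 71 ≡ 3 (mod 4), a square root of 15 is 15^((71+1)/4) = 15^18 mod 71.
Repeated squaring: 15^2≡12, 15^4≡2, 15^8≡4, 15^16≡16 (mod 71).
15^18 = 15^(16+2) ≡ 50 (mod 71).
Check: 50² = 2500 ≡ 15 (mod 71). The two roots are 21 and 50.

21, 50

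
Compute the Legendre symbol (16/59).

1

Euler's criterion: (16/59) ≡ 16^29 (mod 59).
16^2 ≡ 20 (mod 59)
16^4 ≡ 46 (mod 59)
16^8 ≡ 51 (mod 59)
16^16 ≡ 5 (mod 59)
16^29 = 16^(16+8+4+1) ≡ 1 (mod 59).
Result is 1, so (16/59) = 1.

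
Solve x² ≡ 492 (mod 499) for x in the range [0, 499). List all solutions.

196, 303

Since 499 ≡ 3 (mod 4), a square root of 492 is 492^((499+1)/4) = 492^125 mod 499.
Repeated squaring: 492^2≡49, 492^4≡405, 492^8≡353, 492^16≡358, 492^32≡420, 492^64≡253 (mod 499).
492^125 = 492^(64+32+16+8+4+1) ≡ 196 (mod 499).
Check: 196² = 38416 ≡ 492 (mod 499). The two roots are 196 and 303.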